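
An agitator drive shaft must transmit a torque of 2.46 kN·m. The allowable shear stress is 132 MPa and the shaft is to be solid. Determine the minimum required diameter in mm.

45.6 mm

For a solid shaft τ_max = 16T/(πd³), so d = (16T/(π τ_allow))^(1/3) = (16·2460/(π·1.32×10^8))^(1/3) = 0.04562 m.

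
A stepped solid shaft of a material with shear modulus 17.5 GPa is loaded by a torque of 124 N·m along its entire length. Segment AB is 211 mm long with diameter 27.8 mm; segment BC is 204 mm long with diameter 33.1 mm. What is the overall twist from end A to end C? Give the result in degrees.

2.16°

J_AB = π(0.0278)⁴/32 = 5.86×10^-8 m⁴; J_BC = π(0.0331)⁴/32 = 1.18×10^-7 m⁴.
θ = (T/G)·Σ L_i/J_i = (124.0/17.5×10⁹)·(0.211/5.86×10^-8 + 0.204/1.18×10^-7) = 0.03776 rad.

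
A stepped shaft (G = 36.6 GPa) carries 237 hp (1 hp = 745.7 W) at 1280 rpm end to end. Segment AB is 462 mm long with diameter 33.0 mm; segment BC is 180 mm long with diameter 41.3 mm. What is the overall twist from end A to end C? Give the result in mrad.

ω = 2π·1280/60 = 134.0 rad/s, so T = P/ω = 237×745.7 / 134.0 = 1318 N·m.
J_AB = π(0.0330)⁴/32 = 1.16×10^-7 m⁴; J_BC = π(0.0413)⁴/32 = 2.86×10^-7 m⁴.
θ = (T/G)·Σ L_i/J_i = (1318/36.6×10⁹)·(0.462/1.16×10^-7 + 0.180/2.86×10^-7) = 0.1657 rad.

166 mrad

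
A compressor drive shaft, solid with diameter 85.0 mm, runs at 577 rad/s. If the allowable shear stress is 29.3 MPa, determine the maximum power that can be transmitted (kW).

2040 kW

J = πd⁴/32 = π(0.0850)⁴/32 = 5.125×10^-6 m⁴.
T_max = τ_allow·J/r = 2.93×10^7 × 5.125×10^-6 / 0.0425 = 3533 N·m.
ω = 577 rad/s, so P_max = T_max·ω = 2.039×10^6 W.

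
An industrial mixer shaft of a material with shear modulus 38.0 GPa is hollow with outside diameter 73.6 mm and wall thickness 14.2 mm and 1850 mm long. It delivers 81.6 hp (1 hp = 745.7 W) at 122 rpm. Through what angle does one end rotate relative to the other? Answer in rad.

ω = 2π·122/60 = 12.78 rad/s, so T = P/ω = 81.6×745.7 / 12.78 = 4763 N·m.
J = π(d_o⁴ − d_i⁴)/32 = π(0.0736⁴ − 0.0452⁴)/32 = 2.471×10^-6 m⁴.
θ = T·L/(G·J) = 4763 × 1.85 / (38.0×10⁹ × 2.471×10^-6) = 0.09384 rad.

0.0938 rad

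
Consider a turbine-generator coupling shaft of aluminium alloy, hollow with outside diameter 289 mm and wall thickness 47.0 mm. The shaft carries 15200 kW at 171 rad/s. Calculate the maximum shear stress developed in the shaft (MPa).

23.7 MPa

ω = 171 rad/s, so T = P/ω = 15200×10³ / 171.0 = 88890 N·m.
J = π(d_o⁴ − d_i⁴)/32 = π(0.289⁴ − 0.195⁴)/32 = 5.429×10^-4 m⁴.
τ_max = T·r/J = 88890 × 0.144 / 5.429×10^-4 = 2.366×10^7 Pa.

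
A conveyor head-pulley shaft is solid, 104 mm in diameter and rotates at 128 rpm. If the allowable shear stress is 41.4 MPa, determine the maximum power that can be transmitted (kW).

123 kW

J = πd⁴/32 = π(0.104)⁴/32 = 1.149×10^-5 m⁴.
T_max = τ_allow·J/r = 4.14×10^7 × 1.149×10^-5 / 0.0520 = 9144 N·m.
ω = 2π·128/60 = 13.40 rad/s, so P_max = T_max·ω = 1.226×10^5 W.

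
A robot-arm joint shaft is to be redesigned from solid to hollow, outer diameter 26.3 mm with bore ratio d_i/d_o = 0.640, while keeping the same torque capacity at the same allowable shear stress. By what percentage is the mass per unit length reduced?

33.3 %

Equal τ_max and T ⇒ the solid shaft needs d_s³ = d_o³(1−k⁴), so d_s = 26.3·(1−0.640⁴)^(1/3) = 24.74 mm.
Area ratio A_h/A_s = d_o²(1−k²)/d_s² = (1−k²)/(1−k⁴)^(2/3) = 0.6673.
Mass saving = 1 − 0.6673 = 33.3 %.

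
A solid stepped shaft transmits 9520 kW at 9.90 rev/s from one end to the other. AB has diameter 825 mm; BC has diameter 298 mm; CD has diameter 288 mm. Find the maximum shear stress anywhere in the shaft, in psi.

4730 psi

ω = 2π·9.90 = 62.20 rad/s, so T = P/ω = 9520×10³ / 62.20 = 153000 N·m.
Under the same torque, τ_max = 16T/(πd³) is largest where d is smallest — segment CD (d = 288 mm).
τ_max = 16·153000/(π·(0.288)³) = 3.263×10^7 Pa.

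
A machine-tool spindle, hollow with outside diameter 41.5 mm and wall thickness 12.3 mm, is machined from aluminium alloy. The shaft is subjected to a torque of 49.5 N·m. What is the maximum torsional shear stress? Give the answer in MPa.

3.63 MPa

J = π(d_o⁴ − d_i⁴)/32 = π(0.0415⁴ − 0.0169⁴)/32 = 2.832×10^-7 m⁴.
τ_max = T·r/J = 49.50 × 0.0208 / 2.832×10^-7 = 3.627×10^6 Pa.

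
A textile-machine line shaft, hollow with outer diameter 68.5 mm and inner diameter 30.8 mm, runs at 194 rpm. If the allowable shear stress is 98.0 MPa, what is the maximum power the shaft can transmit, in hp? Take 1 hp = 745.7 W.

162 hp

J = π(d_o⁴ − d_i⁴)/32 = π(0.0685⁴ − 0.0308⁴)/32 = 2.073×10^-6 m⁴.
T_max = τ_allow·J/r = 9.80×10^7 × 2.073×10^-6 / 0.0343 = 5932 N·m.
ω = 2π·194/60 = 20.32 rad/s, so P_max = T_max·ω = 1.205×10^5 W.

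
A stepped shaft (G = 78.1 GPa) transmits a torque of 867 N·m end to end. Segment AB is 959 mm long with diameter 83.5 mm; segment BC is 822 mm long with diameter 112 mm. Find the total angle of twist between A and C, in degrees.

0.162°

J_AB = π(0.0835)⁴/32 = 4.77×10^-6 m⁴; J_BC = π(0.112)⁴/32 = 1.54×10^-5 m⁴.
θ = (T/G)·Σ L_i/J_i = (867.0/78.1×10⁹)·(0.959/4.77×10^-6 + 0.822/1.54×10^-5) = 2.821×10^-3 rad.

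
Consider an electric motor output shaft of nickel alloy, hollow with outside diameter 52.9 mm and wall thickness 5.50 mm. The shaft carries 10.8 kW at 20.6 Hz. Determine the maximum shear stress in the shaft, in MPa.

4.73 MPa

ω = 2π·20.6 = 129.4 rad/s, so T = P/ω = 10.8×10³ / 129.4 = 83.44 N·m.
J = π(d_o⁴ − d_i⁴)/32 = π(0.0529⁴ − 0.0419⁴)/32 = 4.662×10^-7 m⁴.
τ_max = T·r/J = 83.44 × 0.0264 / 4.662×10^-7 = 4.734×10^6 Pa.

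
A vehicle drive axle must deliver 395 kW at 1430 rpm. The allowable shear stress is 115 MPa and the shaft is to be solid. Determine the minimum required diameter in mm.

ω = 2π·1430/60 = 149.7 rad/s, so T = P/ω = 395×10³ / 149.7 = 2638 N·m.
For a solid shaft τ_max = 16T/(πd³), so d = (16T/(π τ_allow))^(1/3) = (16·2638/(π·1.15×10^8))^(1/3) = 0.04888 m.

48.9 mm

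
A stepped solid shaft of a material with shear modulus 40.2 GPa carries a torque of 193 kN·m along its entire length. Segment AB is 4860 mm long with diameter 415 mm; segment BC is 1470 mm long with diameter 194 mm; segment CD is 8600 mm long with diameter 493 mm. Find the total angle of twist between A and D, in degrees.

J_AB = π(0.415)⁴/32 = 2.91×10^-3 m⁴; J_BC = π(0.194)⁴/32 = 1.39×10^-4 m⁴; J_CD = π(0.493)⁴/32 = 5.80×10^-3 m⁴.
θ = (T/G)·Σ L_i/J_i = (193000/40.2×10⁹)·(4.86/2.91×10^-3 + 1.47/1.39×10^-4 + 8.60/5.80×10^-3) = 0.06588 rad.

3.77°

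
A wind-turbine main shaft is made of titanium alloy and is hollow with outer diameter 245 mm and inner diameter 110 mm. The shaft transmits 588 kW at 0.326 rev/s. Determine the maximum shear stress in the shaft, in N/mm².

ω = 2π·0.326 = 2.048 rad/s, so T = P/ω = 588×10³ / 2.048 = 287100 N·m.
J = π(d_o⁴ − d_i⁴)/32 = π(0.245⁴ − 0.110⁴)/32 = 3.393×10^-4 m⁴.
τ_max = T·r/J = 287100 × 0.122 / 3.393×10^-4 = 1.036×10^8 Pa.

104 N/mm²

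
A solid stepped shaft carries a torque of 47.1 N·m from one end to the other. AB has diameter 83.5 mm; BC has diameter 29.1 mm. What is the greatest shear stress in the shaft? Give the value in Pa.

9.73e6 Pa

Under the same torque, τ_max = 16T/(πd³) is largest where d is smallest — segment BC (d = 29.1 mm).
τ_max = 16·47.10/(π·(0.0291)³) = 9.734×10^6 Pa.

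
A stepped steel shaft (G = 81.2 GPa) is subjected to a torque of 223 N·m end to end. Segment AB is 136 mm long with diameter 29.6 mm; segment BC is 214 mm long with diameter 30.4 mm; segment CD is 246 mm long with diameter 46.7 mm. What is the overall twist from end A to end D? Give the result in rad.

0.0134 rad

J_AB = π(0.0296)⁴/32 = 7.54×10^-8 m⁴; J_BC = π(0.0304)⁴/32 = 8.38×10^-8 m⁴; J_CD = π(0.0467)⁴/32 = 4.67×10^-7 m⁴.
θ = (T/G)·Σ L_i/J_i = (223.0/81.2×10⁹)·(0.136/7.54×10^-8 + 0.214/8.38×10^-8 + 0.246/4.67×10^-7) = 0.01341 rad.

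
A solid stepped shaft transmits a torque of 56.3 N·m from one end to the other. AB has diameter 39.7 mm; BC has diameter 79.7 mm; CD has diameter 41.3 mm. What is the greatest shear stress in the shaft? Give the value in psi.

Under the same torque, τ_max = 16T/(πd³) is largest where d is smallest — segment AB (d = 39.7 mm).
τ_max = 16·56.30/(π·(0.0397)³) = 4.583×10^6 Pa.

665 psi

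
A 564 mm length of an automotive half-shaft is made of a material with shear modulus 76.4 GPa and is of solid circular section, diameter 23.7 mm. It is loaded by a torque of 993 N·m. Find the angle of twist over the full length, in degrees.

13.6°

J = πd⁴/32 = π(0.0237)⁴/32 = 3.097×10^-8 m⁴.
θ = T·L/(G·J) = 993.0 × 0.564 / (76.4×10⁹ × 3.097×10^-8) = 0.2367 rad.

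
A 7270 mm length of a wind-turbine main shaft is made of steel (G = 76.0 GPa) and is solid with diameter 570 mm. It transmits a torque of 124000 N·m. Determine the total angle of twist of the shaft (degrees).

J = πd⁴/32 = π(0.570)⁴/32 = 0.01036 m⁴.
θ = T·L/(G·J) = 124000 × 7.27 / (76.0×10⁹ × 0.01036) = 1.145×10^-3 rad.

0.0656°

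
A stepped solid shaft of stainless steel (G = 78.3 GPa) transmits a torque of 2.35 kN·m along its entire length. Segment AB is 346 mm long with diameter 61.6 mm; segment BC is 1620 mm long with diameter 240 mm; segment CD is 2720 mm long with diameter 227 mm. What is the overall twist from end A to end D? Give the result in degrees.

0.447°

J_AB = π(0.0616)⁴/32 = 1.41×10^-6 m⁴; J_BC = π(0.240)⁴/32 = 3.26×10^-4 m⁴; J_CD = π(0.227)⁴/32 = 2.61×10^-4 m⁴.
θ = (T/G)·Σ L_i/J_i = (2350/78.3×10⁹)·(0.346/1.41×10^-6 + 1.62/3.26×10^-4 + 2.72/2.61×10^-4) = 7.809×10^-3 rad.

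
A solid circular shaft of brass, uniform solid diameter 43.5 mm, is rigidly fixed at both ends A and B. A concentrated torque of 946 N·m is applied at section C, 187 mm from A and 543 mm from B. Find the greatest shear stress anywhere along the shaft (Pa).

4.35e7 Pa

With uniform GJ and both ends fixed, compatibility θ_AC = θ_CB gives T_A·a = T_B·b, together with T_A + T_B = T₀.
T_A = T₀·b/(a+b) = 946.0·543/730.0 = 703.7 N·m; T_B = 242.3 N·m.
τ in each portion: τ_AC = 4.35×10^7 Pa, τ_CB = 1.50×10^7 Pa; maximum is in AC.
τ_max = T_AC·r/J = 703.7·0.0217/3.52×10^-7 = 4.354×10^7 Pa.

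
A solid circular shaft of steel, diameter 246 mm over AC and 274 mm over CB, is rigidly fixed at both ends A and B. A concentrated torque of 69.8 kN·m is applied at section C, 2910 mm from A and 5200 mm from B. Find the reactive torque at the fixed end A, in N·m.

37500 N·m

Compatibility: T_A·a/J_AC = T_B·b/J_CB with T_A + T_B = T₀.
J_AC = 3.60×10^-4 m⁴, J_CB = 5.53×10^-4 m⁴, so T_A = T₀·(J_AC/a)/((J_AC/a)+(J_CB/b)) = 37500 N·m, T_B = 32300 N·m.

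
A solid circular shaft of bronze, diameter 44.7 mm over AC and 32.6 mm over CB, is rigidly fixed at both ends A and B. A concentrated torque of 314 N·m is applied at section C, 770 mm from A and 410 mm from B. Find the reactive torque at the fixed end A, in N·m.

205 N·m

Compatibility: T_A·a/J_AC = T_B·b/J_CB with T_A + T_B = T₀.
J_AC = 3.92×10^-7 m⁴, J_CB = 1.11×10^-7 m⁴, so T_A = T₀·(J_AC/a)/((J_AC/a)+(J_CB/b)) = 205.1 N·m, T_B = 108.9 N·m.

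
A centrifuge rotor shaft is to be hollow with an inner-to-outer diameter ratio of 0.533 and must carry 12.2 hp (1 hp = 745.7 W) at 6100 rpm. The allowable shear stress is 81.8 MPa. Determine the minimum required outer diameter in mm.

9.88 mm

ω = 2π·6100/60 = 638.8 rad/s, so T = P/ω = 12.2×745.7 / 638.8 = 14.24 N·m.
For a hollow shaft with d_i/d_o = 0.533: τ_max = 16T/(π d_o³ (1−k⁴)), so d_o = [16T/(π τ_allow (1−k⁴))]^(1/3) = [16·14.24/(π·8.18×10^7·0.9193)]^(1/3) = 0.009880 m.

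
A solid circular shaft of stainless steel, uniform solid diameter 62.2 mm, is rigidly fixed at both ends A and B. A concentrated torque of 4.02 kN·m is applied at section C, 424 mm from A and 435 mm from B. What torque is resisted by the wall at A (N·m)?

With uniform GJ and both ends fixed, compatibility θ_AC = θ_CB gives T_A·a = T_B·b, together with T_A + T_B = T₀.
T_A = T₀·b/(a+b) = 4020·435/859.0 = 2036 N·m; T_B = 1984 N·m.

2040 N·m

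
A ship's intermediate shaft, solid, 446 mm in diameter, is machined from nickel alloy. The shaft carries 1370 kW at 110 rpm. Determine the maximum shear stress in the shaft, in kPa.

6830 kPa

ω = 2π·110/60 = 11.52 rad/s, so T = P/ω = 1370×10³ / 11.52 = 118900 N·m.
J = πd⁴/32 = π(0.446)⁴/32 = 3.885×10^-3 m⁴.
τ_max = T·r/J = 118900 × 0.223 / 3.885×10^-3 = 6.828×10^6 Pa.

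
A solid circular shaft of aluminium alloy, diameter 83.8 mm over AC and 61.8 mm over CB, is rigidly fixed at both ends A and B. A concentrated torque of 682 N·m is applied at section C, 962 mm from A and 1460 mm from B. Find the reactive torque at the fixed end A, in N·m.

571 N·m

Compatibility: T_A·a/J_AC = T_B·b/J_CB with T_A + T_B = T₀.
J_AC = 4.84×10^-6 m⁴, J_CB = 1.43×10^-6 m⁴, so T_A = T₀·(J_AC/a)/((J_AC/a)+(J_CB/b)) = 570.8 N·m, T_B = 111.2 N·m.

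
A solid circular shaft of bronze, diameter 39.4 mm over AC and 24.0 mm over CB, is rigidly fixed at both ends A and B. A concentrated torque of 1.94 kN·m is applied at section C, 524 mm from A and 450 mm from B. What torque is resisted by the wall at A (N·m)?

Compatibility: T_A·a/J_AC = T_B·b/J_CB with T_A + T_B = T₀.
J_AC = 2.37×10^-7 m⁴, J_CB = 3.26×10^-8 m⁴, so T_A = T₀·(J_AC/a)/((J_AC/a)+(J_CB/b)) = 1672 N·m, T_B = 268.0 N·m.

1670 N·m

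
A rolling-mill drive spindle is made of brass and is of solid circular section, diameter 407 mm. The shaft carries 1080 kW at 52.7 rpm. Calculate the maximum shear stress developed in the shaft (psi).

ω = 2π·52.7/60 = 5.519 rad/s, so T = P/ω = 1080×10³ / 5.519 = 195700 N·m.
J = πd⁴/32 = π(0.407)⁴/32 = 2.694×10^-3 m⁴.
τ_max = T·r/J = 195700 × 0.203 / 2.694×10^-3 = 1.478×10^7 Pa.

2140 psi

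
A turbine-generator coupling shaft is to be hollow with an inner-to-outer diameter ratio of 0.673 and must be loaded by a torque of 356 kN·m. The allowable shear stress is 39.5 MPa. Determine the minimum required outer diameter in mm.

387 mm

For a hollow shaft with d_i/d_o = 0.673: τ_max = 16T/(π d_o³ (1−k⁴)), so d_o = [16T/(π τ_allow (1−k⁴))]^(1/3) = [16·356000/(π·3.95×10^7·0.7949)]^(1/3) = 0.3865 m.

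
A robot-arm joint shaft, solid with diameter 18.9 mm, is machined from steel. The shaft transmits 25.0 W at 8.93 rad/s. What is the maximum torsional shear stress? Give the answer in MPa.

2.11 MPa

ω = 8.93 rad/s, so T = P/ω = 25.0 / 8.930 = 2.800 N·m.
J = πd⁴/32 = π(0.0189)⁴/32 = 1.253×10^-8 m⁴.
τ_max = T·r/J = 2.800 × 0.00945 / 1.253×10^-8 = 2.112×10^6 Pa.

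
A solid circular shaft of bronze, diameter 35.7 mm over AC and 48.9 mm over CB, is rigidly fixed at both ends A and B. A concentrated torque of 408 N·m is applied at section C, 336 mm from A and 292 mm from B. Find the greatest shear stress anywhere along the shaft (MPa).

Compatibility: T_A·a/J_AC = T_B·b/J_CB with T_A + T_B = T₀.
J_AC = 1.59×10^-7 m⁴, J_CB = 5.61×10^-7 m⁴, so T_A = T₀·(J_AC/a)/((J_AC/a)+(J_CB/b)) = 80.78 N·m, T_B = 327.2 N·m.
τ in each portion: τ_AC = 9.04×10^6 Pa, τ_CB = 1.43×10^7 Pa; maximum is in CB.
τ_max = T_CB·r/J = 327.2·0.0244/5.61×10^-7 = 1.425×10^7 Pa.

14.3 MPa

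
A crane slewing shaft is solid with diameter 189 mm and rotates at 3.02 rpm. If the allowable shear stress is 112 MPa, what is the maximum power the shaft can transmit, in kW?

47.0 kW

J = πd⁴/32 = π(0.189)⁴/32 = 1.253×10^-4 m⁴.
T_max = τ_allow·J/r = 1.12×10^8 × 1.253×10^-4 / 0.0945 = 148500 N·m.
ω = 2π·3.02/60 = 0.3163 rad/s, so P_max = T_max·ω = 4.695×10^4 W.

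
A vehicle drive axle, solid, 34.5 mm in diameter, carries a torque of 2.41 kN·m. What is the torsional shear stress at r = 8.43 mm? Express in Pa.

1.46e8 Pa

J = πd⁴/32 = π(0.0345)⁴/32 = 1.391×10^-7 m⁴.
Shear stress varies linearly with radius: τ = T·r/J = 2410 × 0.00843 / 1.391×10^-7 = 1.461×10^8 Pa.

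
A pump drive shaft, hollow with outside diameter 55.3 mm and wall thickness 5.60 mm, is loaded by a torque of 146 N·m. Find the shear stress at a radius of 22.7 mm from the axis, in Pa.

J = π(d_o⁴ − d_i⁴)/32 = π(0.0553⁴ − 0.0441⁴)/32 = 5.468×10^-7 m⁴.
Shear stress varies linearly with radius: τ = T·r/J = 146.0 × 0.0227 / 5.468×10^-7 = 6.061×10^6 Pa.

6.06e6 Pa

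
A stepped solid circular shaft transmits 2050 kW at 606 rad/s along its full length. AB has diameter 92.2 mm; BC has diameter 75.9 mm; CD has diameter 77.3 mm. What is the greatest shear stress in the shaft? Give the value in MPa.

ω = 606 rad/s, so T = P/ω = 2050×10³ / 606.0 = 3383 N·m.
Under the same torque, τ_max = 16T/(πd³) is largest where d is smallest — segment BC (d = 75.9 mm).
τ_max = 16·3383/(π·(0.0759)³) = 3.940×10^7 Pa.

39.4 MPa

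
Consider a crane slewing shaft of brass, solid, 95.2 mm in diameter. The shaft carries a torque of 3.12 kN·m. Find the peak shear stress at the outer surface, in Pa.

1.84e7 Pa

J = πd⁴/32 = π(0.0952)⁴/32 = 8.064×10^-6 m⁴.
τ_max = T·r/J = 3120 × 0.0476 / 8.064×10^-6 = 1.842×10^7 Pa.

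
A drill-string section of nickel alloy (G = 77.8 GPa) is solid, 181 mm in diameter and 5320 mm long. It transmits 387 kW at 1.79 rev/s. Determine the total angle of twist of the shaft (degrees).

ω = 2π·1.79 = 11.25 rad/s, so T = P/ω = 387×10³ / 11.25 = 34410 N·m.
J = πd⁴/32 = π(0.181)⁴/32 = 1.054×10^-4 m⁴.
θ = T·L/(G·J) = 34410 × 5.32 / (77.8×10⁹ × 1.054×10^-4) = 0.02233 rad.

1.28°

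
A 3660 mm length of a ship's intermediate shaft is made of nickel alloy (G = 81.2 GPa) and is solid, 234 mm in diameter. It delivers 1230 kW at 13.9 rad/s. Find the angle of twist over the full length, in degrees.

ω = 13.9 rad/s, so T = P/ω = 1230×10³ / 13.90 = 88490 N·m.
J = πd⁴/32 = π(0.234)⁴/32 = 2.943×10^-4 m⁴.
θ = T·L/(G·J) = 88490 × 3.66 / (81.2×10⁹ × 2.943×10^-4) = 0.01355 rad.

0.776°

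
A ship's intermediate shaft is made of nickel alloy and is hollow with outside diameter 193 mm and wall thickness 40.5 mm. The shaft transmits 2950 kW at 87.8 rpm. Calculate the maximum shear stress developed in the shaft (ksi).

37.2 ksi

ω = 2π·87.8/60 = 9.194 rad/s, so T = P/ω = 2950×10³ / 9.194 = 320800 N·m.
J = π(d_o⁴ − d_i⁴)/32 = π(0.193⁴ − 0.112⁴)/32 = 1.208×10^-4 m⁴.
τ_max = T·r/J = 320800 × 0.0965 / 1.208×10^-4 = 2.564×10^8 Pa.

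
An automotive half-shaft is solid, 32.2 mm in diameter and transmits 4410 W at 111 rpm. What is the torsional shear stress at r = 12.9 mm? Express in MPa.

46.4 MPa

ω = 2π·111/60 = 11.62 rad/s, so T = P/ω = 4410 / 11.62 = 379.4 N·m.
J = πd⁴/32 = π(0.0322)⁴/32 = 1.055×10^-7 m⁴.
Shear stress varies linearly with radius: τ = T·r/J = 379.4 × 0.0129 / 1.055×10^-7 = 4.637×10^7 Pa.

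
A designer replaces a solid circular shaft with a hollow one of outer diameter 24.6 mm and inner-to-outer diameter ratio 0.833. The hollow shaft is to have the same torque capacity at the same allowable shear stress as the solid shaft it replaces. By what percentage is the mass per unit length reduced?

52.6 %

Equal τ_max and T ⇒ the solid shaft needs d_s³ = d_o³(1−k⁴), so d_s = 24.6·(1−0.833⁴)^(1/3) = 19.76 mm.
Area ratio A_h/A_s = d_o²(1−k²)/d_s² = (1−k²)/(1−k⁴)^(2/3) = 0.4743.
Mass saving = 1 − 0.4743 = 52.6 %.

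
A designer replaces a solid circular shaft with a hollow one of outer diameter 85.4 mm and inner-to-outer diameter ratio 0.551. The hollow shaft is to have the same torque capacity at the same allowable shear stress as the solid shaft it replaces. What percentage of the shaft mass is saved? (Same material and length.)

25.7 %

Equal τ_max and T ⇒ the solid shaft needs d_s³ = d_o³(1−k⁴), so d_s = 85.4·(1−0.551⁴)^(1/3) = 82.69 mm.
Area ratio A_h/A_s = d_o²(1−k²)/d_s² = (1−k²)/(1−k⁴)^(2/3) = 0.7428.
Mass saving = 1 − 0.7428 = 25.7 %.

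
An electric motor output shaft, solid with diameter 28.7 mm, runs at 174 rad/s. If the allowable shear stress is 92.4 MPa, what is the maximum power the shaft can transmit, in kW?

74.6 kW

J = πd⁴/32 = π(0.0287)⁴/32 = 6.661×10^-8 m⁴.
T_max = τ_allow·J/r = 9.24×10^7 × 6.661×10^-8 / 0.0143 = 428.9 N·m.
ω = 174 rad/s, so P_max = T_max·ω = 7.463×10^4 W.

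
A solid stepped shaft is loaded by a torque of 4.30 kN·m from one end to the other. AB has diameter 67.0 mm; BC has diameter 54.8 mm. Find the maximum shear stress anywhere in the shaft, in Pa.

Under the same torque, τ_max = 16T/(πd³) is largest where d is smallest — segment BC (d = 54.8 mm).
τ_max = 16·4300/(π·(0.0548)³) = 1.331×10^8 Pa.

1.33e8 Pa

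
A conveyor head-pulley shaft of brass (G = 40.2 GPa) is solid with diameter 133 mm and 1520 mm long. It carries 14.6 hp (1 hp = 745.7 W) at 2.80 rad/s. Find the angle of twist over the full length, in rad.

ω = 2.80 rad/s, so T = P/ω = 14.6×745.7 / 2.800 = 3888 N·m.
J = πd⁴/32 = π(0.133)⁴/32 = 3.072×10^-5 m⁴.
θ = T·L/(G·J) = 3888 × 1.52 / (40.2×10⁹ × 3.072×10^-5) = 4.786×10^-3 rad.

0.00479 rad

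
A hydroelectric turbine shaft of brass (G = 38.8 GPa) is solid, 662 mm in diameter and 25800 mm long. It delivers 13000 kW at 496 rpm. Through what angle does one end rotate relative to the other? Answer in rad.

ω = 2π·496/60 = 51.94 rad/s, so T = P/ω = 13000×10³ / 51.94 = 250300 N·m.
J = πd⁴/32 = π(0.662)⁴/32 = 0.01886 m⁴.
θ = T·L/(G·J) = 250300 × 25.8 / (38.8×10⁹ × 0.01886) = 8.827×10^-3 rad.

0.00883 rad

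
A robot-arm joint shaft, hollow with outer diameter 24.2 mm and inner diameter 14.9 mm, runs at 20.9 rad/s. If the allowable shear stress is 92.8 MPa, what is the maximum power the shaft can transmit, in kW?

J = π(d_o⁴ − d_i⁴)/32 = π(0.0242⁴ − 0.0149⁴)/32 = 2.883×10^-8 m⁴.
T_max = τ_allow·J/r = 9.28×10^7 × 2.883×10^-8 / 0.0121 = 221.1 N·m.
ω = 20.9 rad/s, so P_max = T_max·ω = 4622 W.

4.62 kW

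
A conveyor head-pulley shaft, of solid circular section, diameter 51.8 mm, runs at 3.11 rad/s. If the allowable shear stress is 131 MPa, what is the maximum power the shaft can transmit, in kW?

J = πd⁴/32 = π(0.0518)⁴/32 = 7.068×10^-7 m⁴.
T_max = τ_allow·J/r = 1.31×10^8 × 7.068×10^-7 / 0.0259 = 3575 N·m.
ω = 3.11 rad/s, so P_max = T_max·ω = 1.112×10^4 W.

11.1 kW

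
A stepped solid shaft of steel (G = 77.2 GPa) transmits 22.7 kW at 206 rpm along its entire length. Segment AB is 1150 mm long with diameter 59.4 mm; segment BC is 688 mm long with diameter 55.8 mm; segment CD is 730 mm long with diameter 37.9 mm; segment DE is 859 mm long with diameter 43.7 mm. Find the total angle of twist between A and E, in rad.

0.105 rad

ω = 2π·206/60 = 21.57 rad/s, so T = P/ω = 22.7×10³ / 21.57 = 1052 N·m.
J_AB = π(0.0594)⁴/32 = 1.22×10^-6 m⁴; J_BC = π(0.0558)⁴/32 = 9.52×10^-7 m⁴; J_CD = π(0.0379)⁴/32 = 2.03×10^-7 m⁴; J_DE = π(0.0437)⁴/32 = 3.58×10^-7 m⁴.
θ = (T/G)·Σ L_i/J_i = (1052/77.2×10⁹)·(1.15/1.22×10^-6 + 0.688/9.52×10^-7 + 0.730/2.03×10^-7 + 0.859/3.58×10^-7) = 0.1045 rad.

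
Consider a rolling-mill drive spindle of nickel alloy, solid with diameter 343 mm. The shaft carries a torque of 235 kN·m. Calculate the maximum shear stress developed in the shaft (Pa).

2.97e7 Pa

J = πd⁴/32 = π(0.343)⁴/32 = 1.359×10^-3 m⁴.
τ_max = T·r/J = 235000 × 0.172 / 1.359×10^-3 = 2.966×10^7 Pa.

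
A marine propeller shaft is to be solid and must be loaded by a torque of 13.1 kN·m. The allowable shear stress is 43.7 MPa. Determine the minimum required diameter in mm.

For a solid shaft τ_max = 16T/(πd³), so d = (16T/(π τ_allow))^(1/3) = (16·13100/(π·4.37×10^7))^(1/3) = 0.1151 m.

115 mm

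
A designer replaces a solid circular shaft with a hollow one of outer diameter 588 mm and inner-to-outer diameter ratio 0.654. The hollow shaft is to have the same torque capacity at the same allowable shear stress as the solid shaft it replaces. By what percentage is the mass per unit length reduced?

Equal τ_max and T ⇒ the solid shaft needs d_s³ = d_o³(1−k⁴), so d_s = 588·(1−0.654⁴)^(1/3) = 549.7 mm.
Area ratio A_h/A_s = d_o²(1−k²)/d_s² = (1−k²)/(1−k⁴)^(2/3) = 0.6548.
Mass saving = 1 − 0.6548 = 34.5 %.

34.5 %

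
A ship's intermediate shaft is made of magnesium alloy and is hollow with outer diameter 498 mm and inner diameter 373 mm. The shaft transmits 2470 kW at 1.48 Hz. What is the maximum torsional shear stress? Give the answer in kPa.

ω = 2π·1.48 = 9.299 rad/s, so T = P/ω = 2470×10³ / 9.299 = 265600 N·m.
J = π(d_o⁴ − d_i⁴)/32 = π(0.498⁴ − 0.373⁴)/32 = 4.138×10^-3 m⁴.
τ_max = T·r/J = 265600 × 0.249 / 4.138×10^-3 = 1.598×10^7 Pa.

16000 kPa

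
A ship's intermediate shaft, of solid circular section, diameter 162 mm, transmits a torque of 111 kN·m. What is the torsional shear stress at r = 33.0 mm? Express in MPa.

J = πd⁴/32 = π(0.162)⁴/32 = 6.762×10^-5 m⁴.
Shear stress varies linearly with radius: τ = T·r/J = 111000 × 0.0330 / 6.762×10^-5 = 5.417×10^7 Pa.

54.2 MPa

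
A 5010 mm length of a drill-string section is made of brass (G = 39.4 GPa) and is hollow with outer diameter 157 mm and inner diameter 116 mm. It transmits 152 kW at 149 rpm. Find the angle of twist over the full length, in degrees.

ω = 2π·149/60 = 15.60 rad/s, so T = P/ω = 152×10³ / 15.60 = 9742 N·m.
J = π(d_o⁴ − d_i⁴)/32 = π(0.157⁴ − 0.116⁴)/32 = 4.187×10^-5 m⁴.
θ = T·L/(G·J) = 9742 × 5.01 / (39.4×10⁹ × 4.187×10^-5) = 0.02958 rad.

1.69°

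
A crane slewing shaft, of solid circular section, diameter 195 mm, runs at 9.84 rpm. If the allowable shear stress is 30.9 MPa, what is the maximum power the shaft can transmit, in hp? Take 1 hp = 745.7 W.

J = πd⁴/32 = π(0.195)⁴/32 = 1.420×10^-4 m⁴.
T_max = τ_allow·J/r = 3.09×10^7 × 1.420×10^-4 / 0.0975 = 44990 N·m.
ω = 2π·9.84/60 = 1.030 rad/s, so P_max = T_max·ω = 4.636×10^4 W.

62.2 hp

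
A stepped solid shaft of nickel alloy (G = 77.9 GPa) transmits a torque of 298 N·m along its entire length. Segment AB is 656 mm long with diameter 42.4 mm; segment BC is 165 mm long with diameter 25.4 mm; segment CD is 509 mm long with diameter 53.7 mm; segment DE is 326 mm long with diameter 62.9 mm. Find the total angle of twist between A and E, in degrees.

J_AB = π(0.0424)⁴/32 = 3.17×10^-7 m⁴; J_BC = π(0.0254)⁴/32 = 4.09×10^-8 m⁴; J_CD = π(0.0537)⁴/32 = 8.16×10^-7 m⁴; J_DE = π(0.0629)⁴/32 = 1.54×10^-6 m⁴.
θ = (T/G)·Σ L_i/J_i = (298.0/77.9×10⁹)·(0.656/3.17×10^-7 + 0.165/4.09×10^-8 + 0.509/8.16×10^-7 + 0.326/1.54×10^-6) = 0.02655 rad.

1.52°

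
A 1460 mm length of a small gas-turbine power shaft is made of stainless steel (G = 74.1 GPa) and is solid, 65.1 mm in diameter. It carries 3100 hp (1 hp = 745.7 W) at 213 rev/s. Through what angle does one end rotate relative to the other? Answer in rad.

0.0193 rad

ω = 2π·213 = 1338 rad/s, so T = P/ω = 3100×745.7 / 1338 = 1727 N·m.
J = πd⁴/32 = π(0.0651)⁴/32 = 1.763×10^-6 m⁴.
θ = T·L/(G·J) = 1727 × 1.46 / (74.1×10⁹ × 1.763×10^-6) = 0.01930 rad.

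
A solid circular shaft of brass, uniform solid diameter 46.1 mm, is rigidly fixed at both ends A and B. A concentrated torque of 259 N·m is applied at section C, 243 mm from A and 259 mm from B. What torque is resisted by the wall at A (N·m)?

134 N·m

With uniform GJ and both ends fixed, compatibility θ_AC = θ_CB gives T_A·a = T_B·b, together with T_A + T_B = T₀.
T_A = T₀·b/(a+b) = 259.0·259/502.0 = 133.6 N·m; T_B = 125.4 N·m.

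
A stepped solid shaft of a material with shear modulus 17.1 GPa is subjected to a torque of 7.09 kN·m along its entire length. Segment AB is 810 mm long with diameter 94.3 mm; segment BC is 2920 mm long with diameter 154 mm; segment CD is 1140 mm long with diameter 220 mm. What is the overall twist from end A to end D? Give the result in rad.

J_AB = π(0.0943)⁴/32 = 7.76×10^-6 m⁴; J_BC = π(0.154)⁴/32 = 5.52×10^-5 m⁴; J_CD = π(0.220)⁴/32 = 2.30×10^-4 m⁴.
θ = (T/G)·Σ L_i/J_i = (7090/17.1×10⁹)·(0.810/7.76×10^-6 + 2.92/5.52×10^-5 + 1.14/2.30×10^-4) = 0.06724 rad.

0.0672 rad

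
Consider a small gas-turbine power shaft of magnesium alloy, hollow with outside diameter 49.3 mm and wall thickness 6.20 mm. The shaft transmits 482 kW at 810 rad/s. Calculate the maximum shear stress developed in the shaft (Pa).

3.69e7 Pa

ω = 810 rad/s, so T = P/ω = 482×10³ / 810.0 = 595.1 N·m.
J = π(d_o⁴ − d_i⁴)/32 = π(0.0493⁴ − 0.0369⁴)/32 = 3.979×10^-7 m⁴.
τ_max = T·r/J = 595.1 × 0.0246 / 3.979×10^-7 = 3.686×10^7 Pa.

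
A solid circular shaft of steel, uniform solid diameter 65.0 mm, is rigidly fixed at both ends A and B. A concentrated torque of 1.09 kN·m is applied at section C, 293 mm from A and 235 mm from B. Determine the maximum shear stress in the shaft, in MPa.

11.2 MPa

With uniform GJ and both ends fixed, compatibility θ_AC = θ_CB gives T_A·a = T_B·b, together with T_A + T_B = T₀.
T_A = T₀·b/(a+b) = 1090·235/528.0 = 485.1 N·m; T_B = 604.9 N·m.
τ in each portion: τ_AC = 9.00×10^6 Pa, τ_CB = 1.12×10^7 Pa; maximum is in CB.
τ_max = T_CB·r/J = 604.9·0.0325/1.75×10^-6 = 1.122×10^7 Pa.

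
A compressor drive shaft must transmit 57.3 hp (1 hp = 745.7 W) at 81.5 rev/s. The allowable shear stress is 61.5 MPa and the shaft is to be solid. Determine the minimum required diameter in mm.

19.0 mm

ω = 2π·81.5 = 512.1 rad/s, so T = P/ω = 57.3×745.7 / 512.1 = 83.44 N·m.
For a solid shaft τ_max = 16T/(πd³), so d = (16T/(π τ_allow))^(1/3) = (16·83.44/(π·6.15×10^7))^(1/3) = 0.01905 m.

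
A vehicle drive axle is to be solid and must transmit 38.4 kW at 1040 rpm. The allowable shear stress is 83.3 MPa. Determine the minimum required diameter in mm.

27.8 mm

ω = 2π·1040/60 = 108.9 rad/s, so T = P/ω = 38.4×10³ / 108.9 = 352.6 N·m.
For a solid shaft τ_max = 16T/(πd³), so d = (16T/(π τ_allow))^(1/3) = (16·352.6/(π·8.33×10^7))^(1/3) = 0.02783 m.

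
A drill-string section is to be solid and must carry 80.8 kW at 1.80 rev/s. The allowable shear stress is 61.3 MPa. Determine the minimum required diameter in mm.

84.0 mm

ω = 2π·1.80 = 11.31 rad/s, so T = P/ω = 80.8×10³ / 11.31 = 7144 N·m.
For a solid shaft τ_max = 16T/(πd³), so d = (16T/(π τ_allow))^(1/3) = (16·7144/(π·6.13×10^7))^(1/3) = 0.08404 m.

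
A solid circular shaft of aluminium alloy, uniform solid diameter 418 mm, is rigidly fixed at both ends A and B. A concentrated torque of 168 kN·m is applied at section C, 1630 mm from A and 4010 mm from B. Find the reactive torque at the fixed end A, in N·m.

With uniform GJ and both ends fixed, compatibility θ_AC = θ_CB gives T_A·a = T_B·b, together with T_A + T_B = T₀.
T_A = T₀·b/(a+b) = 168000·4010/5640 = 119400 N·m; T_B = 48550 N·m.

119000 N·m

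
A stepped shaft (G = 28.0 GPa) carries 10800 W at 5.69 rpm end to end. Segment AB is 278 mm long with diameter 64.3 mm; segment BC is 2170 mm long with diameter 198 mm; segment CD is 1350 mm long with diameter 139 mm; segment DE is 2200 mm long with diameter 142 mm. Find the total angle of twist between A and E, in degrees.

ω = 2π·5.69/60 = 0.5959 rad/s, so T = P/ω = 10800 / 0.5959 = 18130 N·m.
J_AB = π(0.0643)⁴/32 = 1.68×10^-6 m⁴; J_BC = π(0.198)⁴/32 = 1.51×10^-4 m⁴; J_CD = π(0.139)⁴/32 = 3.66×10^-5 m⁴; J_DE = π(0.142)⁴/32 = 3.99×10^-5 m⁴.
θ = (T/G)·Σ L_i/J_i = (18130/28.0×10⁹)·(0.278/1.68×10^-6 + 2.17/1.51×10^-4 + 1.35/3.66×10^-5 + 2.20/3.99×10^-5) = 0.1761 rad.

10.1°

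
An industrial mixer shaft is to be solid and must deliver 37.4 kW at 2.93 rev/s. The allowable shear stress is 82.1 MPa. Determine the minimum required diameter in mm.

50.1 mm

ω = 2π·2.93 = 18.41 rad/s, so T = P/ω = 37.4×10³ / 18.41 = 2032 N·m.
For a solid shaft τ_max = 16T/(πd³), so d = (16T/(π τ_allow))^(1/3) = (16·2032/(π·8.21×10^7))^(1/3) = 0.05014 m.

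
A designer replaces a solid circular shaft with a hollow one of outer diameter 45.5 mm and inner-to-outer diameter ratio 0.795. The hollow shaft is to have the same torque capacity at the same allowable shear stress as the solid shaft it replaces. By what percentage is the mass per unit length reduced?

Equal τ_max and T ⇒ the solid shaft needs d_s³ = d_o³(1−k⁴), so d_s = 45.5·(1−0.795⁴)^(1/3) = 38.39 mm.
Area ratio A_h/A_s = d_o²(1−k²)/d_s² = (1−k²)/(1−k⁴)^(2/3) = 0.5170.
Mass saving = 1 − 0.5170 = 48.3 %.

48.3 %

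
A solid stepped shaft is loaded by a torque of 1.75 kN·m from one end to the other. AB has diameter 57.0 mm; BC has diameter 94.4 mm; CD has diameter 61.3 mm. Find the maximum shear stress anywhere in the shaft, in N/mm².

Under the same torque, τ_max = 16T/(πd³) is largest where d is smallest — segment AB (d = 57.0 mm).
τ_max = 16·1750/(π·(0.0570)³) = 4.813×10^7 Pa.

48.1 N/mm²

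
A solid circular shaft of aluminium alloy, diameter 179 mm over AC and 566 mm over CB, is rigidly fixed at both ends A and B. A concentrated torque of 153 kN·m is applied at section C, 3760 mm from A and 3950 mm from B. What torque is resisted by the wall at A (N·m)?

Compatibility: T_A·a/J_AC = T_B·b/J_CB with T_A + T_B = T₀.
J_AC = 1.01×10^-4 m⁴, J_CB = 0.0101 m⁴, so T_A = T₀·(J_AC/a)/((J_AC/a)+(J_CB/b)) = 1591 N·m, T_B = 151400 N·m.

1590 N·m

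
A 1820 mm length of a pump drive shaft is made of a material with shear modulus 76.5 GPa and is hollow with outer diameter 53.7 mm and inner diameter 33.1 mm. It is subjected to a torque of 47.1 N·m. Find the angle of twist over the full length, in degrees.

0.0919°

J = π(d_o⁴ − d_i⁴)/32 = π(0.0537⁴ − 0.0331⁴)/32 = 6.985×10^-7 m⁴.
θ = T·L/(G·J) = 47.10 × 1.82 / (76.5×10⁹ × 6.985×10^-7) = 1.604×10^-3 rad.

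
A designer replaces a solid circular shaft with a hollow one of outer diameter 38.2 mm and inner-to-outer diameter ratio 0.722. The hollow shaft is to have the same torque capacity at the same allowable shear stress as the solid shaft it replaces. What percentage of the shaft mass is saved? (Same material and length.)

Equal τ_max and T ⇒ the solid shaft needs d_s³ = d_o³(1−k⁴), so d_s = 38.2·(1−0.722⁴)^(1/3) = 34.37 mm.
Area ratio A_h/A_s = d_o²(1−k²)/d_s² = (1−k²)/(1−k⁴)^(2/3) = 0.5914.
Mass saving = 1 − 0.5914 = 40.9 %.

40.9 %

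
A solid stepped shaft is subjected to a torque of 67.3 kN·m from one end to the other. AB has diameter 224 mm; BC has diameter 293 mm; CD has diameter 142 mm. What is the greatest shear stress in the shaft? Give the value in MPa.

120 MPa

Under the same torque, τ_max = 16T/(πd³) is largest where d is smallest — segment CD (d = 142 mm).
τ_max = 16·67300/(π·(0.142)³) = 1.197×10^8 Pa.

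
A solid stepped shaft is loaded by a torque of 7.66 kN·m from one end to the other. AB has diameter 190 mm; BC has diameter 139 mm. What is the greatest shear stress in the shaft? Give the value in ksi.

Under the same torque, τ_max = 16T/(πd³) is largest where d is smallest — segment BC (d = 139 mm).
τ_max = 16·7660/(π·(0.139)³) = 1.453×10^7 Pa.

2.11 ksi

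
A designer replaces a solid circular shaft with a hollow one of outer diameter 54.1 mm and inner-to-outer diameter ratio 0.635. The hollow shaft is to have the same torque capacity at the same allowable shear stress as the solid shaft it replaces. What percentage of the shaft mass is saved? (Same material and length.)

Equal τ_max and T ⇒ the solid shaft needs d_s³ = d_o³(1−k⁴), so d_s = 54.1·(1−0.635⁴)^(1/3) = 50.99 mm.
Area ratio A_h/A_s = d_o²(1−k²)/d_s² = (1−k²)/(1−k⁴)^(2/3) = 0.6717.
Mass saving = 1 − 0.6717 = 32.8 %.

32.8 %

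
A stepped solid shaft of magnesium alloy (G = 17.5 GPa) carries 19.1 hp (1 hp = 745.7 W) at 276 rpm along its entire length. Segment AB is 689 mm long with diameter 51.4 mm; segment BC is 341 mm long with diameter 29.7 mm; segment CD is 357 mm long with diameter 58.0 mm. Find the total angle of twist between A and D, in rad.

ω = 2π·276/60 = 28.90 rad/s, so T = P/ω = 19.1×745.7 / 28.90 = 492.8 N·m.
J_AB = π(0.0514)⁴/32 = 6.85×10^-7 m⁴; J_BC = π(0.0297)⁴/32 = 7.64×10^-8 m⁴; J_CD = π(0.0580)⁴/32 = 1.11×10^-6 m⁴.
θ = (T/G)·Σ L_i/J_i = (492.8/17.5×10⁹)·(0.689/6.85×10^-7 + 0.341/7.64×10^-8 + 0.357/1.11×10^-6) = 0.1631 rad.

0.163 rad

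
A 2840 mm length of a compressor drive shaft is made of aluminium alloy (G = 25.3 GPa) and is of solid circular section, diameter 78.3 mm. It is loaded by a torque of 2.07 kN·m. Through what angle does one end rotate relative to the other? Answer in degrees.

J = πd⁴/32 = π(0.0783)⁴/32 = 3.690×10^-6 m⁴.
θ = T·L/(G·J) = 2070 × 2.84 / (25.3×10⁹ × 3.690×10^-6) = 0.06297 rad.

3.61°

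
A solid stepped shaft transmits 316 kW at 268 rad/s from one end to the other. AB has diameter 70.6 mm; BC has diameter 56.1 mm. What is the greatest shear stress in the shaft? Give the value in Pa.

ω = 268 rad/s, so T = P/ω = 316×10³ / 268.0 = 1179 N·m.
Under the same torque, τ_max = 16T/(πd³) is largest where d is smallest — segment BC (d = 56.1 mm).
τ_max = 16·1179/(π·(0.0561)³) = 3.401×10^7 Pa.

3.40e7 Pa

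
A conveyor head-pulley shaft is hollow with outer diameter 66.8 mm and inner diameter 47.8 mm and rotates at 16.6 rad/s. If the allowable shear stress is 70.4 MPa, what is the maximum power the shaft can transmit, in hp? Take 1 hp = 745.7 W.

67.7 hp

J = π(d_o⁴ − d_i⁴)/32 = π(0.0668⁴ − 0.0478⁴)/32 = 1.442×10^-6 m⁴.
T_max = τ_allow·J/r = 7.04×10^7 × 1.442×10^-6 / 0.0334 = 3040 N·m.
ω = 16.6 rad/s, so P_max = T_max·ω = 5.046×10^4 W.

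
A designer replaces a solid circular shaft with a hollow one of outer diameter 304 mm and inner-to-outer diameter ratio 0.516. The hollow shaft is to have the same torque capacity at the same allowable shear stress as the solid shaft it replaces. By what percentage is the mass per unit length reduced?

22.9 %

Equal τ_max and T ⇒ the solid shaft needs d_s³ = d_o³(1−k⁴), so d_s = 304·(1−0.516⁴)^(1/3) = 296.6 mm.
Area ratio A_h/A_s = d_o²(1−k²)/d_s² = (1−k²)/(1−k⁴)^(2/3) = 0.7706.
Mass saving = 1 − 0.7706 = 22.9 %.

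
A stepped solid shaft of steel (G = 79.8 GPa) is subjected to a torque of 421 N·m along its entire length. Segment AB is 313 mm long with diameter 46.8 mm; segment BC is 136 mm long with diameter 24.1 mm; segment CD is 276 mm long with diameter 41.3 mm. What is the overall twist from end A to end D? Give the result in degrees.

1.73°

J_AB = π(0.0468)⁴/32 = 4.71×10^-7 m⁴; J_BC = π(0.0241)⁴/32 = 3.31×10^-8 m⁴; J_CD = π(0.0413)⁴/32 = 2.86×10^-7 m⁴.
θ = (T/G)·Σ L_i/J_i = (421.0/79.8×10⁹)·(0.313/4.71×10^-7 + 0.136/3.31×10^-8 + 0.276/2.86×10^-7) = 0.03027 rad.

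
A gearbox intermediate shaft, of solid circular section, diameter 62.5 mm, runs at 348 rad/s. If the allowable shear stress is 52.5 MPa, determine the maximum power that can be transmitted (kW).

J = πd⁴/32 = π(0.0625)⁴/32 = 1.498×10^-6 m⁴.
T_max = τ_allow·J/r = 5.25×10^7 × 1.498×10^-6 / 0.0312 = 2517 N·m.
ω = 348 rad/s, so P_max = T_max·ω = 8.758×10^5 W.

876 kW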